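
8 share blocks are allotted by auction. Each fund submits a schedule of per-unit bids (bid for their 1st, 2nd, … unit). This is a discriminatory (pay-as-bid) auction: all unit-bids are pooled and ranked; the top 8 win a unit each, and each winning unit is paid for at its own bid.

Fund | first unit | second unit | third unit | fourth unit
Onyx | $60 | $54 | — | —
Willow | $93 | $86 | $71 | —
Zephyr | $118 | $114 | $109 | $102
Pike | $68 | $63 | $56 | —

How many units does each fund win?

Pike 1, Willow 3, Zephyr 4

All unit-bids, highest first — top 8: 118 (Zephyr-1), 114 (Zephyr-2), 109 (Zephyr-3), 102 (Zephyr-4), 93 (Willow-1), 86 (Willow-2), 71 (Willow-3), 68 (Pike-1)
Next rejected bid: $63 (not a price — pay-as-bid).
Allocation: Pike 1, Willow 3, Zephyr 4.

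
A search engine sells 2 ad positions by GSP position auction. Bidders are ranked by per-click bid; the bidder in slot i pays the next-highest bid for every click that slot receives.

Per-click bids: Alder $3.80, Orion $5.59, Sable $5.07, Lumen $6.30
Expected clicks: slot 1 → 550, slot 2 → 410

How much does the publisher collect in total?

Total revenue: $5153.20

Per-click bids in order: $6.30 (Lumen) > $5.59 (Orion) > $5.07 (Sable) > …
Slot 1: Lumen pays $5.59 × 550 = $3074.50
Slot 2: Orion pays $5.07 × 410 = $2078.70
Total = $5153.20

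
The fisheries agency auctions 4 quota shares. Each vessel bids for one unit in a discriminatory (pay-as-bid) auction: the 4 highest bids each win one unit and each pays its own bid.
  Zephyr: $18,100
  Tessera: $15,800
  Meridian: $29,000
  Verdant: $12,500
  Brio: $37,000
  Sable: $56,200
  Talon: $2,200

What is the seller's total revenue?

Total revenue: $140,300

Bids ranked high→low: 56,200 (Sable), 37,000 (Brio), 29,000 (Meridian), 18,100 (Zephyr), 15,800 (Tessera), 12,500 (Verdant), …
Winners (4 units): Sable, Brio, Meridian, Zephyr.
Total revenue = 56,200 + 37,000 + 29,000 + 18,100 = $140,300.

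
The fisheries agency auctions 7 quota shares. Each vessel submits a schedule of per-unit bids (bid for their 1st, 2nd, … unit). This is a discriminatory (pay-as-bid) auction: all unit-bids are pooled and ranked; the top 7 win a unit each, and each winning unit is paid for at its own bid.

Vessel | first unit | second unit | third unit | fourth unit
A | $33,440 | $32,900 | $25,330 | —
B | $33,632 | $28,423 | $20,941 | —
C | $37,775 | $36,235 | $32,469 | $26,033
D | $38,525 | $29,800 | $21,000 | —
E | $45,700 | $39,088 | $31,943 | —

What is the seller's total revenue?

All unit-bids, highest first — top 7: 45,700 (E-1), 39,088 (E-2), 38,525 (D-1), 37,775 (C-1), 36,235 (C-2), 33,632 (B-1), 33,440 (A-1)
Next rejected bid: $32,900 (not a price — pay-as-bid).
Each winning unit pays its own bid.
Revenue = 45,700 + 39,088 + 38,525 + 37,775 + 36,235 + 33,632 + 33,440 = $264,395.

Total revenue: $264,395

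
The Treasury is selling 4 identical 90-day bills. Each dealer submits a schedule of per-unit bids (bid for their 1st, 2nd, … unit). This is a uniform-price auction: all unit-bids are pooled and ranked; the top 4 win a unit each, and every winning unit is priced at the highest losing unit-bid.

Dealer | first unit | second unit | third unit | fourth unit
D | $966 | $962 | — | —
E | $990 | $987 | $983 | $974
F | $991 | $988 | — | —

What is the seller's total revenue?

Total revenue: $3,932

Merging the schedules and taking the best 4: 991 (F-1), 990 (E-1), 988 (F-2), 987 (E-2)
Highest rejected unit-bid = $983.
Allocation: E 2, F 2. Every unit priced at $983.
Revenue = 4 × 983 = $3,932.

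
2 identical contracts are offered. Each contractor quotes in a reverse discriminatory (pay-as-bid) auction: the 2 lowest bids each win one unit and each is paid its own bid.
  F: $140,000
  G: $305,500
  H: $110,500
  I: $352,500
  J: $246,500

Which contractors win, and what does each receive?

Ordering the bids: 110,500 (H), 140,000 (F), 246,500 (J), 305,500 (G), …
Winners (2 units): H, F.
Each winner is paid its own bid: H $110,500, F $140,000.

H $110,500, F $140,000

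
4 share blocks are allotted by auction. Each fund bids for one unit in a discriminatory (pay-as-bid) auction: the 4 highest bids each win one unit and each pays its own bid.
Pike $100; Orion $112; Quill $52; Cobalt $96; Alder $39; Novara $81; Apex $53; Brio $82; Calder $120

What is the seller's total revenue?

Sorting: 120 (Calder), 112 (Orion), 100 (Pike), 96 (Cobalt), 82 (Brio), 81 (Novara), …
Winners (4 units): Calder, Orion, Pike, Cobalt.
Total revenue = 120 + 112 + 100 + 96 = $428.

Total revenue: $428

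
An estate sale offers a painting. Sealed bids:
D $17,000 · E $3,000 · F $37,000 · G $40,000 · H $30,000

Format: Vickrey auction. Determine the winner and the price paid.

G pays $37,000

Bids ranked: 40,000 (G) > 37,000 (F) > 30,000 (H) > 17,000 (D) > 3,000 (E)
G is highest; pays the second-highest bid, $37,000.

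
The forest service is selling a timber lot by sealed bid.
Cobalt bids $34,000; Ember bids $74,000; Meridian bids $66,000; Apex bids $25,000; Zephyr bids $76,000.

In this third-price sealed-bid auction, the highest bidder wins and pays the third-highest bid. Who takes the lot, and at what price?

Zephyr pays $66,000

Rule: the highest bidder wins and pays the third-highest bid.
Sorting bids: 76,000 (Zephyr) > 74,000 (Ember) > 66,000 (Meridian) > 34,000 (Cobalt) > 25,000 (Apex)
Zephyr is highest; pays the third-highest bid, $66,000.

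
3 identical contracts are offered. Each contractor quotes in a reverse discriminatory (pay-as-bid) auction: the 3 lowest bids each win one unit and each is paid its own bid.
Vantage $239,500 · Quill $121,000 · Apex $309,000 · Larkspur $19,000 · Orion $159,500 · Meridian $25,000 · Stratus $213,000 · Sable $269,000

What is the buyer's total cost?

Bids ranked low→high: 19,000 (Larkspur), 25,000 (Meridian), 121,000 (Quill), 159,500 (Orion), 213,000 (Stratus), …
Lowest 3: Larkspur, Meridian, Quill.
Total cost = 19,000 + 25,000 + 121,000 = $165,000.

Total cost: $165,000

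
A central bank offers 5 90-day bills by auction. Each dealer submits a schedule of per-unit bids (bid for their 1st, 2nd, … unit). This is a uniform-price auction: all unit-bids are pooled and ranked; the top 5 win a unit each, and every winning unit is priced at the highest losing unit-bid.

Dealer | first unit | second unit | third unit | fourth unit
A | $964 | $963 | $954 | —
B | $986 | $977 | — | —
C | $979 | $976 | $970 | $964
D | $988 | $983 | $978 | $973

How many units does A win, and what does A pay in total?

A: 0 units, pays $0

Merging the schedules and taking the best 5: 988 (D-1), 986 (B-1), 983 (D-2), 979 (C-1), 978 (D-3)
First bid not allocated: $977.
A wins 0 unit(s) at $977 each.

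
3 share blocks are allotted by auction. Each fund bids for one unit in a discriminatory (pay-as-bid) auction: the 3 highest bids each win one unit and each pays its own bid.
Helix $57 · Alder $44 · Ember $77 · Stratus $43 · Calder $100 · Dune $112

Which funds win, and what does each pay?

Ordering the bids: 112 (Dune), 100 (Calder), 77 (Ember), 57 (Helix), 44 (Alder), …
The 3 highest are Dune, Calder, Ember.
Each winner pays its own bid: Dune $112, Calder $100, Ember $77.

Dune $112, Calder $100, Ember $77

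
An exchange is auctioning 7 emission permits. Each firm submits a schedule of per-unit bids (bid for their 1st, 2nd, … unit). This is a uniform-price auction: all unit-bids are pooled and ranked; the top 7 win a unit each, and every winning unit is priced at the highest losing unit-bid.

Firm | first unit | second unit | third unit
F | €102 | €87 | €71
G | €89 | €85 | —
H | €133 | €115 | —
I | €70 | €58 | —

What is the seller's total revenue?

Total revenue: €490

All unit-bids, highest first — top 7: 133 (H-1), 115 (H-2), 102 (F-1), 89 (G-1), 87 (F-2), 85 (G-2), 71 (F-3)
Highest rejected unit-bid = €70.
Allocation: F 3, G 2, H 2. Every unit priced at €70.
Revenue = 7 × 70 = €490.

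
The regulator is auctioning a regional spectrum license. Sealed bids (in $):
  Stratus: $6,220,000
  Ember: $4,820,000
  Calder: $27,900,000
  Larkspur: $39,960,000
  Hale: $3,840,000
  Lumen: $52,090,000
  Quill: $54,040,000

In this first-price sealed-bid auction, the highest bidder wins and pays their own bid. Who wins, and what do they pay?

Quill pays $54,040,000

Rule: the highest bidder wins and pays their own bid.
Bids ranked: 54,040,000 (Quill) > 52,090,000 (Lumen) > 39,960,000 (Larkspur) > 27,900,000 (Calder) > 6,220,000 (Stratus) > 4,820,000 (Ember) > …
First-price: Quill pays what they bid, $54,040,000.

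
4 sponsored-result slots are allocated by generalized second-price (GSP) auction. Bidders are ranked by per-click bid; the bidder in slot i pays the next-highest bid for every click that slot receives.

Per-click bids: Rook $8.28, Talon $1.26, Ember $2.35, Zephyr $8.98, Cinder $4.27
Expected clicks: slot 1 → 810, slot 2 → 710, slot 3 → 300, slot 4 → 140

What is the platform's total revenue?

Total revenue: $10619.90

Sorting advertisers: $8.98 (Zephyr) > $8.28 (Rook) > $4.27 (Cinder) > $2.35 (Ember) > $1.26 (Talon)
Slot 1: Zephyr pays $8.28 × 810 = $6706.80
Slot 2: Rook pays $4.27 × 710 = $3031.70
Slot 3: Cinder pays $2.35 × 300 = $705.00
Slot 4: Ember pays $1.26 × 140 = $176.40
Total = $10619.90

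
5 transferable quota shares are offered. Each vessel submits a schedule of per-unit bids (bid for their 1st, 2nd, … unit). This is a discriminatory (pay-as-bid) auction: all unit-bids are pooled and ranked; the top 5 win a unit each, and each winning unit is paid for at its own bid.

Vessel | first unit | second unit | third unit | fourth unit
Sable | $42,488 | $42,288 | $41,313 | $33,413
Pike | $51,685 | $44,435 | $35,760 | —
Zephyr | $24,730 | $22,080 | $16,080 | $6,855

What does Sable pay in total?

Sable pays $126,089

Merging the schedules and taking the best 5: 51,685 (Pike-1), 44,435 (Pike-2), 42,488 (Sable-1), 42,288 (Sable-2), 41,313 (Sable-3)
Next rejected bid: $35,760 (not a price — pay-as-bid).
Sable's winning unit-bids: 42,488 + 42,288 + 41,313 = $126,089.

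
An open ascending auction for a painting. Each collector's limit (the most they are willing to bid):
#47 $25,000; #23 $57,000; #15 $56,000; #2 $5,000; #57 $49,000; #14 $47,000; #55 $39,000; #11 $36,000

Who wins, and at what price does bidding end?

#23 wins at $56,000

Sorting limits: 57,000 (#23) > 56,000 (#15) > 49,000 (#57) > 47,000 (#14) > 39,000 (#55) > 36,000 (#11) > …
Once the price passes $56,000, only #23 is left; the hammer falls at #15's limit of $56,000.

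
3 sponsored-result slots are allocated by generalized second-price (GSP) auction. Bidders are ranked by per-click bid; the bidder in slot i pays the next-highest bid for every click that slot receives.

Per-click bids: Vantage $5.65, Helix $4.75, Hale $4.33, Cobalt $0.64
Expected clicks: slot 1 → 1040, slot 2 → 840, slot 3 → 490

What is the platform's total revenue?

Ranked by bid: $5.65 (Vantage) > $4.75 (Helix) > $4.33 (Hale) > $0.64 (Cobalt)
Slot 1: Vantage pays $4.75 × 1040 = $4940.00
Slot 2: Helix pays $4.33 × 840 = $3637.20
Slot 3: Hale pays $0.64 × 490 = $313.60
Total = $8890.80

Total revenue: $8890.80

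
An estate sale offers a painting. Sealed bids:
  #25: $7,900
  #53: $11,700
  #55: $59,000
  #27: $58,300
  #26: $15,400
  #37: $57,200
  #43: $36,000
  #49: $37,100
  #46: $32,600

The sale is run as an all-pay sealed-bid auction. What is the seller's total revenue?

Total revenue: $315,200

All-pay sealed-bid auction: the highest bidder wins the item, but every bidder pays their own bid.
Bids ranked: 59,000 (#55) > 58,300 (#27) > 57,200 (#37) > 37,100 (#49) > 36,000 (#43) > 32,600 (#46) > …
Every bidder forfeits their bid regardless of winning.
Revenue = 7,900 + 11,700 + 59,000 + 58,300 + 15,400 + 57,200 + 36,000 + 37,100 + 32,600 = $315,200.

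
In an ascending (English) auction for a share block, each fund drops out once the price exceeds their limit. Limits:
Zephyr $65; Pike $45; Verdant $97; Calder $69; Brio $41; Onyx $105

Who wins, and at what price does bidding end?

Limits ranked: 105 (Onyx) > 97 (Verdant) > 69 (Calder) > 65 (Zephyr) > 45 (Pike) > 41 (Brio)
Verdant is the last rival to drop out, at $97; Onyx remains and wins at that price.

Onyx wins at $97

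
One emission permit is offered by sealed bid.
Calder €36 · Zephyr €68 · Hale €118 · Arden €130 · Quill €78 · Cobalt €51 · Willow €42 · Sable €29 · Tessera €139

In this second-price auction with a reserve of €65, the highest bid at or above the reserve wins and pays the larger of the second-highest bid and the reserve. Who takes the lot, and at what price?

Tessera pays €130

Bids in order: 139 (Tessera) > 130 (Arden) > 118 (Hale) > 78 (Quill) > 68 (Zephyr) > 51 (Cobalt) > …
Tessera has the top bid at or above the reserve (€139).
max(second-highest €130, reserve €65) = €130; the reserve does not bind.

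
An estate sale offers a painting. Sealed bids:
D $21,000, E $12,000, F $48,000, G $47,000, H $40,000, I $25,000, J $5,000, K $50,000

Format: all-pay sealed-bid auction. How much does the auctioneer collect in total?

Total revenue: $248,000

All-pay sealed-bid auction: the highest bidder wins the item, but every bidder pays their own bid.
Bids ranked: 50,000 (K) > 48,000 (F) > 47,000 (G) > 40,000 (H) > 25,000 (I) > 21,000 (D) > …
Every bidder forfeits their bid regardless of winning.
Revenue = 21,000 + 12,000 + 48,000 + 47,000 + 40,000 + 25,000 + 5,000 + 50,000 = $248,000.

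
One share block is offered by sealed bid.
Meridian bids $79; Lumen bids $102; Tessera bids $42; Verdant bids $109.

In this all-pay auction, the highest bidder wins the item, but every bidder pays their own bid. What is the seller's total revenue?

Bids in order: 109 (Verdant) > 102 (Lumen) > 79 (Meridian) > 42 (Tessera)
Verdant wins with the top bid; all bids are sunk regardless.
Every bidder forfeits their bid regardless of winning.
Revenue = 79 + 102 + 42 + 109 = $332.

Total revenue: $332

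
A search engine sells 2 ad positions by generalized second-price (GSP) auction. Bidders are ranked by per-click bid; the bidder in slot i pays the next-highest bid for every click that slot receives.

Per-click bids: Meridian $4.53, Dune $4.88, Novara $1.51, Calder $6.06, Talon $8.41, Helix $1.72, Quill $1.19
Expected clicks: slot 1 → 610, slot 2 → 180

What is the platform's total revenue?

Ranked by bid: $8.41 (Talon) > $6.06 (Calder) > $4.88 (Dune) > …
Slot 1: Talon pays $6.06 × 610 = $3696.60
Slot 2: Calder pays $4.88 × 180 = $878.40
Total = $4575.00

Total revenue: $4575.00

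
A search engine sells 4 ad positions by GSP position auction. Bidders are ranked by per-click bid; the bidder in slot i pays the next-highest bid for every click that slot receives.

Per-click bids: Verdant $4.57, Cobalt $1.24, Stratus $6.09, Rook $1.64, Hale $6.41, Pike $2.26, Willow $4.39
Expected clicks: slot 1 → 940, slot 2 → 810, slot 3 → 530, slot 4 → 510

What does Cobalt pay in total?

Ranked by bid: $6.41 (Hale) > $6.09 (Stratus) > $4.57 (Verdant) > $4.39 (Willow) > $2.26 (Pike) > …
Cobalt ranks below slot 4 → no slot, pays nothing.

Cobalt pays $0.00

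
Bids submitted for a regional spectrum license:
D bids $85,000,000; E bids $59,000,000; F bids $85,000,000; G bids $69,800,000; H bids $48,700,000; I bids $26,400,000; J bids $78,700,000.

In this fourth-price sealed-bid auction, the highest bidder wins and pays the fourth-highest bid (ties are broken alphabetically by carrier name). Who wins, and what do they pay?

Sorting bids: 85,000,000 (D) > 85,000,000 (F) > 78,700,000 (J) > 69,800,000 (G) > 59,000,000 (E) > 48,700,000 (H) > …
Tie at $85,000,000 → D wins by tie-break.
D wins; payment is bid #4 in the ranking = $69,800,000.

D pays $69,800,000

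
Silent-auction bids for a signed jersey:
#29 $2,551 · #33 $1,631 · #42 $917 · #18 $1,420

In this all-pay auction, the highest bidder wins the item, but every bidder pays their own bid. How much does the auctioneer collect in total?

Total revenue: $6,519

Rule: the highest bidder wins the item, but every bidder pays their own bid.
Sorting bids: 2,551 (#29) > 1,631 (#33) > 1,420 (#18) > 917 (#42)
Every bidder forfeits their bid regardless of winning.
Revenue = 2,551 + 1,631 + 917 + 1,420 = $6,519.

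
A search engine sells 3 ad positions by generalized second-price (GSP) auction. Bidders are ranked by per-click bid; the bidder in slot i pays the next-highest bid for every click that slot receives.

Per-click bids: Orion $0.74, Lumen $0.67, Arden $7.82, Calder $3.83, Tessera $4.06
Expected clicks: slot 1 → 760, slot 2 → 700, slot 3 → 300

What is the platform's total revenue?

Total revenue: $5988.60

Per-click bids in order: $7.82 (Arden) > $4.06 (Tessera) > $3.83 (Calder) > $0.74 (Orion) > …
Slot 1: Arden pays $4.06 × 760 = $3085.60
Slot 2: Tessera pays $3.83 × 700 = $2681.00
Slot 3: Calder pays $0.74 × 300 = $222.00
Total = $5988.60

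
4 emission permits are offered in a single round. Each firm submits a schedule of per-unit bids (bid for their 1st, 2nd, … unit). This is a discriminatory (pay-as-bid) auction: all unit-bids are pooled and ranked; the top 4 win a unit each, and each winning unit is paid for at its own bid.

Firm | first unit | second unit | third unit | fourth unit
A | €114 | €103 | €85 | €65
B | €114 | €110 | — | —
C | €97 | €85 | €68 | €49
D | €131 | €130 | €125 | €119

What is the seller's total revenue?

Total revenue: €505

All unit-bids, highest first — top 4: 131 (D-1), 130 (D-2), 125 (D-3), 119 (D-4)
Next rejected bid: €114 (not a price — pay-as-bid).
Each winning unit pays its own bid.
Revenue = 131 + 130 + 125 + 119 = €505.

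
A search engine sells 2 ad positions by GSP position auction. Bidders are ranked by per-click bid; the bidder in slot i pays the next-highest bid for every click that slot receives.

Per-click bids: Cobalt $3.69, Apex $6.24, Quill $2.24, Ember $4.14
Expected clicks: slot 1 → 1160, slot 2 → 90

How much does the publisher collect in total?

Total revenue: $5134.50

Per-click bids in order: $6.24 (Apex) > $4.14 (Ember) > $3.69 (Cobalt) > …
Slot 1: Apex pays $4.14 × 1160 = $4802.40
Slot 2: Ember pays $3.69 × 90 = $332.10
Total = $5134.50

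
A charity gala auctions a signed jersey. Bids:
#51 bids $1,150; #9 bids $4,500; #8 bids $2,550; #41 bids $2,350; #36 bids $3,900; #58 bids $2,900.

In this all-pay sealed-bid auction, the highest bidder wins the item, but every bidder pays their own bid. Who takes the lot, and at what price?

Rule: the highest bidder wins the item, but every bidder pays their own bid.
Sorting bids: 4,500 (#9) > 3,900 (#36) > 2,900 (#58) > 2,550 (#8) > 2,350 (#41) > 1,150 (#51)
#9 is highest and takes the item; every bidder forfeits their bid.

#9 pays $4,500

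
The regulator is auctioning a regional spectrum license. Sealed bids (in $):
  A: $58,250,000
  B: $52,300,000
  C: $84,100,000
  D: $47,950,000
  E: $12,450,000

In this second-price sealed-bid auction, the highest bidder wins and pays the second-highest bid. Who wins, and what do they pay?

C pays $58,250,000

Sorting bids: 84,100,000 (C) > 58,250,000 (A) > 52,300,000 (B) > 47,950,000 (D) > 12,450,000 (E)
C wins with the highest bid; price is set by the runner-up at $58,250,000.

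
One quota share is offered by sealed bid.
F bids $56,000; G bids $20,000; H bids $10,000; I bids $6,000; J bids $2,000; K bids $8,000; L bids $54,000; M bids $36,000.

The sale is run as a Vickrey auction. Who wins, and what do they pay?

Sorting bids: 56,000 (F) > 54,000 (L) > 36,000 (M) > 20,000 (G) > 10,000 (H) > 8,000 (K) > …
F is highest; pays the second-highest bid, $54,000.

F pays $54,000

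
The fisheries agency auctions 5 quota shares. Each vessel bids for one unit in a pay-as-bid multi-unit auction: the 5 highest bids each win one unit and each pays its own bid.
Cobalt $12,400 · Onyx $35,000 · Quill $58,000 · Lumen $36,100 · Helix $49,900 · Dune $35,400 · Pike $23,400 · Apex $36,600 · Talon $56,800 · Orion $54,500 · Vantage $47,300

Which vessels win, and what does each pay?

Quill $58,000, Talon $56,800, Orion $54,500, Helix $49,900, Vantage $47,300

Sorting: 58,000 (Quill), 56,800 (Talon), 54,500 (Orion), 49,900 (Helix), 47,300 (Vantage), 36,600 (Apex), 36,100 (Lumen), …
The 5 highest are Quill, Talon, Orion, Helix, Vantage.
Each winner pays its own bid: Quill $58,000, Talon $56,800, Orion $54,500, Helix $49,900, Vantage $47,300.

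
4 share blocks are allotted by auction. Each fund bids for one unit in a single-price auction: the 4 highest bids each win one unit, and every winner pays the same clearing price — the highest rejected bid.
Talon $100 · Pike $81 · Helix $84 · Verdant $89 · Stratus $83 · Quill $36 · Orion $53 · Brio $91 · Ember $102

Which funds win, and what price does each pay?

Ordering the bids: 102 (Ember), 100 (Talon), 91 (Brio), 89 (Verdant), 84 (Helix), 83 (Stratus), …
Top 4: Ember, Talon, Brio, Verdant.
Clearing price = highest rejected bid = $84.

Ember, Talon, Brio, Verdant; each pays $84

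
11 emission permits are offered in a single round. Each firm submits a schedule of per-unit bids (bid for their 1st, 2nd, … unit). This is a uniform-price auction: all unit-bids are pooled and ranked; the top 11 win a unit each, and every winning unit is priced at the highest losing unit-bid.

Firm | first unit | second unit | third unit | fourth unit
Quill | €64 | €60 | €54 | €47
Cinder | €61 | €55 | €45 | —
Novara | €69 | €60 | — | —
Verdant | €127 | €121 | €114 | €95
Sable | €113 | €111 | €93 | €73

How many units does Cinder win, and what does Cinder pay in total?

All unit-bids, highest first — top 11: 127 (Verdant-1), 121 (Verdant-2), 114 (Verdant-3), 113 (Sable-1), 111 (Sable-2), 95 (Verdant-4), 93 (Sable-3), 73 (Sable-4), 69 (Novara-1), 64 (Quill-1), 61 (Cinder-1)
The (k+1)-th unit-bid is €60.
Cinder wins 1 unit(s) at €60 each.

Cinder: 1 unit, pays €60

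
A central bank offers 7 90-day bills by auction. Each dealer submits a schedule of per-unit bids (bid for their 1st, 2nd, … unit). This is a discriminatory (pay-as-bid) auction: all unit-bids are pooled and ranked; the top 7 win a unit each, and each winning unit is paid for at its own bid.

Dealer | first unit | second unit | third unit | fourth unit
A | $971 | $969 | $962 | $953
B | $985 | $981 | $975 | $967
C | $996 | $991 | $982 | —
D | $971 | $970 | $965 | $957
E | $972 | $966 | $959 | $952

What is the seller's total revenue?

Merging the schedules and taking the best 7: 996 (C-1), 991 (C-2), 985 (B-1), 982 (C-3), 981 (B-2), 975 (B-3), 972 (E-1)
Next rejected bid: $971 (not a price — pay-as-bid).
Each winning unit pays its own bid.
Revenue = 996 + 991 + 985 + 982 + 981 + 975 + 972 = $6,882.

Total revenue: $6,882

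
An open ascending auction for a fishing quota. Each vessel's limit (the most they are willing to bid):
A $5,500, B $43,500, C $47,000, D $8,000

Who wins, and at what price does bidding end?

C wins at $43,500

Limits ranked: 47,000 (C) > 43,500 (B) > 8,000 (D) > 5,500 (A)
B is the last rival to drop out, at $43,500; C remains and wins at that price.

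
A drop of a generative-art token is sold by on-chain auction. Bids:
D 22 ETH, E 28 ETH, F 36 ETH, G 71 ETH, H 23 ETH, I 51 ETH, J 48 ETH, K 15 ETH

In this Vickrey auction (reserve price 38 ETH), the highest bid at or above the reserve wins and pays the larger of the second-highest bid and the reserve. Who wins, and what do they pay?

Rule: the highest bid at or above the reserve wins and pays the larger of the second-highest bid and the reserve.
Bids in order: 71 (G) > 51 (I) > 48 (J) > 36 (F) > 28 (E) > 23 (H) > …
G has the top bid at or above the reserve (71 ETH).
Second-highest bid 51 ETH exceeds the reserve 38 ETH → payment 51 ETH.

G pays 51 ETH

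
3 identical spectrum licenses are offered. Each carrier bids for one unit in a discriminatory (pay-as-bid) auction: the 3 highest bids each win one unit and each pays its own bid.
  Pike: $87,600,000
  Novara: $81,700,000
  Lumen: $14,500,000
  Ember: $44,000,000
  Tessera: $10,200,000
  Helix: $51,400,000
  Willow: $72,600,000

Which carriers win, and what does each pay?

Bids ranked high→low: 87,600,000 (Pike), 81,700,000 (Novara), 72,600,000 (Willow), 51,400,000 (Helix), 44,000,000 (Ember), …
Top 3: Pike, Novara, Willow.
Each winner pays its own bid: Pike $87,600,000, Novara $81,700,000, Willow $72,600,000.

Pike $87,600,000, Novara $81,700,000, Willow $72,600,000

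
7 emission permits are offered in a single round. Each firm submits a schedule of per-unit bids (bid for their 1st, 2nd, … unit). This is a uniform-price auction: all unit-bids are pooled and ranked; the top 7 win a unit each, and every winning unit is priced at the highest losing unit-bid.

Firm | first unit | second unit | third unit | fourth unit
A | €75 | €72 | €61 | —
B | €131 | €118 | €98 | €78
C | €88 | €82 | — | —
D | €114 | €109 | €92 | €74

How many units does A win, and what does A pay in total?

Pooled unit-bids ranked (top 7): 131 (B-1), 118 (B-2), 114 (D-1), 109 (D-2), 98 (B-3), 92 (D-3), 88 (C-1)
First bid not allocated: €82.
A wins 0 unit(s) at €82 each.

A: 0 units, pays €0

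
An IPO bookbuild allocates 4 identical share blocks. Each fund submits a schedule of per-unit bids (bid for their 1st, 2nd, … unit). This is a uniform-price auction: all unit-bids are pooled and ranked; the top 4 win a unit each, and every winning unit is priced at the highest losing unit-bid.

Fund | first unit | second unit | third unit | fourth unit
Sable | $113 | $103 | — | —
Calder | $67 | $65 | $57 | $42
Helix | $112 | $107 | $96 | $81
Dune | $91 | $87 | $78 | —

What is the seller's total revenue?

Total revenue: $384

All unit-bids, highest first — top 4: 113 (Sable-1), 112 (Helix-1), 107 (Helix-2), 103 (Sable-2)
The (k+1)-th unit-bid is $96.
Allocation: Helix 2, Sable 2. Every unit priced at $96.
Revenue = 4 × 96 = $384.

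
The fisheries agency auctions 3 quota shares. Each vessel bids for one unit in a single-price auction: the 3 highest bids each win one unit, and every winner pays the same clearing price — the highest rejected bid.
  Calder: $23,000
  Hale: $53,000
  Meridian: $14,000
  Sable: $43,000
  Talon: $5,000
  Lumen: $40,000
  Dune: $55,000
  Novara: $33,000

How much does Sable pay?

Sorting: 55,000 (Dune), 53,000 (Hale), 43,000 (Sable), 40,000 (Lumen), 33,000 (Novara), …
Top 3: Dune, Hale, Sable.
First losing bid is Lumen's $40,000, which sets the uniform price.
Sable wins → pays $40,000.

Sable pays $40,000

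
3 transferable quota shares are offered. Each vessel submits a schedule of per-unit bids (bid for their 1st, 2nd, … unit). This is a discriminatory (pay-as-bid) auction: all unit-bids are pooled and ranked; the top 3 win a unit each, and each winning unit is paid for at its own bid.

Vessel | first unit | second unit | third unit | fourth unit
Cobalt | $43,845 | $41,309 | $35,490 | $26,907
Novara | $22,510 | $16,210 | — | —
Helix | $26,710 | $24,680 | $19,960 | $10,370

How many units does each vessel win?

Cobalt 3

All unit-bids, highest first — top 3: 43,845 (Cobalt-1), 41,309 (Cobalt-2), 35,490 (Cobalt-3)
Next rejected bid: $26,907 (not a price — pay-as-bid).
Allocation: Cobalt 3.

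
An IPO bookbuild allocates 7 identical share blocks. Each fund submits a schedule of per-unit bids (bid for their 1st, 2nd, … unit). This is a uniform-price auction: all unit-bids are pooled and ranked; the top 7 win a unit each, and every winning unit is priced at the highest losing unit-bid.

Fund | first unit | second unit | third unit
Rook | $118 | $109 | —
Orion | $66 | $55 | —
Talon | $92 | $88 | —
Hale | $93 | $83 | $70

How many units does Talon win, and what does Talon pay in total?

All unit-bids, highest first — top 7: 118 (Rook-1), 109 (Rook-2), 93 (Hale-1), 92 (Talon-1), 88 (Talon-2), 83 (Hale-2), 70 (Hale-3)
Highest rejected unit-bid = $66.
Talon wins 2 unit(s) at $66 each.

Talon: 2 units, pays $132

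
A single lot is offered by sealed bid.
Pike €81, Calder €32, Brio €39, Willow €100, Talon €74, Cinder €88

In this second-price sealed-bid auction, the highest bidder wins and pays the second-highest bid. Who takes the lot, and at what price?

Willow pays €88

Rule: the highest bidder wins and pays the second-highest bid.
Sorting bids: 100 (Willow) > 88 (Cinder) > 81 (Pike) > 74 (Talon) > 39 (Brio) > 32 (Calder)
Willow wins with the highest bid; price is set by the runner-up at €88.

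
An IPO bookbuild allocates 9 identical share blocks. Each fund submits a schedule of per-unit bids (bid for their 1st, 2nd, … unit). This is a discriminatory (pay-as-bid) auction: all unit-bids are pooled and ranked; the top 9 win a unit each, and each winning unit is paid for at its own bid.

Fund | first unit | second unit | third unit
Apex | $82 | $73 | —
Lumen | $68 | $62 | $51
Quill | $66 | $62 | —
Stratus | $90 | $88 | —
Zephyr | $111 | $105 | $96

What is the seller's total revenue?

Total revenue: $779

All unit-bids, highest first — top 9: 111 (Zephyr-1), 105 (Zephyr-2), 96 (Zephyr-3), 90 (Stratus-1), 88 (Stratus-2), 82 (Apex-1), 73 (Apex-2), 68 (Lumen-1), 66 (Quill-1)
Next rejected bid: $62 (not a price — pay-as-bid).
Each winning unit pays its own bid.
Revenue = 111 + 105 + 96 + 90 + 88 + 82 + 73 + 68 + 66 = $779.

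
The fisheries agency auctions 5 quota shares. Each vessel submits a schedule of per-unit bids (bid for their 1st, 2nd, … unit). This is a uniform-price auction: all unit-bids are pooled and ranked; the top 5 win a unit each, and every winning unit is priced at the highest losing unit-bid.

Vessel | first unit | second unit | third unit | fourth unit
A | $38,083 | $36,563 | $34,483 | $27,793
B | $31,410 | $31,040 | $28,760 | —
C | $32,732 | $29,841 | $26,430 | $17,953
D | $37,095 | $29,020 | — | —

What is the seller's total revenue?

Pooled unit-bids ranked (top 5): 38,083 (A-1), 37,095 (D-1), 36,563 (A-2), 34,483 (A-3), 32,732 (C-1)
Highest rejected unit-bid = $31,410.
Allocation: A 3, C 1, D 1. Every unit priced at $31,410.
Revenue = 5 × 31,410 = $157,050.

Total revenue: $157,050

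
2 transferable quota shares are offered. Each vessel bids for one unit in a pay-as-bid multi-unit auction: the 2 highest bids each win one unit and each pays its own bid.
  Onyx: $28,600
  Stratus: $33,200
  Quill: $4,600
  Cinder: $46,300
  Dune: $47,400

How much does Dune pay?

Sorting: 47,400 (Dune), 46,300 (Cinder), 33,200 (Stratus), 28,600 (Onyx), …
Top 2: Dune, Cinder.
Dune wins → own bid $47,400.

Dune pays $47,400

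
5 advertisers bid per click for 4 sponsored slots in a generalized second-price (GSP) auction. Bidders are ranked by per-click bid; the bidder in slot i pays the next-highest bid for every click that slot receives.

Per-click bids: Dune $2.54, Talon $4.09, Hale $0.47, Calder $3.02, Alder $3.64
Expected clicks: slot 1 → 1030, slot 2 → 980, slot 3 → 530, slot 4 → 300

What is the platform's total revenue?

Total revenue: $8196.00

Sorting advertisers: $4.09 (Talon) > $3.64 (Alder) > $3.02 (Calder) > $2.54 (Dune) > $0.47 (Hale)
Slot 1: Talon pays $3.64 × 1030 = $3749.20
Slot 2: Alder pays $3.02 × 980 = $2959.60
Slot 3: Calder pays $2.54 × 530 = $1346.20
Slot 4: Dune pays $0.47 × 300 = $141.00
Total = $8196.00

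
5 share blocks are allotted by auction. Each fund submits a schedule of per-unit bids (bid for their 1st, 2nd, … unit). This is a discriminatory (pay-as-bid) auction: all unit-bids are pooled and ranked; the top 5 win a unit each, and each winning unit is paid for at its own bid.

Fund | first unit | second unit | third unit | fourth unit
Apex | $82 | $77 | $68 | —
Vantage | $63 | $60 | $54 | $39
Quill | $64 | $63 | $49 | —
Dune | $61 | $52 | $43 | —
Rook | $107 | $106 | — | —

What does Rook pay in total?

Pooled unit-bids ranked (top 5): 107 (Rook-1), 106 (Rook-2), 82 (Apex-1), 77 (Apex-2), 68 (Apex-3)
Next rejected bid: $64 (not a price — pay-as-bid).
Rook's winning unit-bids: 107 + 106 = $213.

Rook pays $213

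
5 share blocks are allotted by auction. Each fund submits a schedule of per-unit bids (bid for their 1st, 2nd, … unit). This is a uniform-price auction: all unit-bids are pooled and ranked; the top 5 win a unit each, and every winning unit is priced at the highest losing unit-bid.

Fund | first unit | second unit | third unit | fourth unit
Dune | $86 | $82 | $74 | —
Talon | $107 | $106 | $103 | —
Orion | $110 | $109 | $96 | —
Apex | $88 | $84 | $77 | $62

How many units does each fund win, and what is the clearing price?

All unit-bids, highest first — top 5: 110 (Orion-1), 109 (Orion-2), 107 (Talon-1), 106 (Talon-2), 103 (Talon-3)
Highest rejected unit-bid = $96.
Allocation: Orion 2, Talon 3.

Orion 2, Talon 3; clearing price $96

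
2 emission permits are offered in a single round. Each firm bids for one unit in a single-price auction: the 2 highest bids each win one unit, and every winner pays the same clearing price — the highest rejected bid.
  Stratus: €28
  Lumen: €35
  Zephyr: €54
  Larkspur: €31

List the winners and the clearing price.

Ordering the bids: 54 (Zephyr), 35 (Lumen), 31 (Larkspur), 28 (Stratus)
Top 2: Zephyr, Lumen.
First losing bid is Larkspur's €31, which sets the uniform price.

Zephyr, Lumen; each pays €31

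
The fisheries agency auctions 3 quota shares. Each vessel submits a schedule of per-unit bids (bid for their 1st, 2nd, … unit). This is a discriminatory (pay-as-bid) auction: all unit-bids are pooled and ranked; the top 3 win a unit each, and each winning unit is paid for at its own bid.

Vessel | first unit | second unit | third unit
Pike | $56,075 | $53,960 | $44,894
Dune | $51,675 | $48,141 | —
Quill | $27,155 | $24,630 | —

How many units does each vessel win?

Pooled unit-bids ranked (top 3): 56,075 (Pike-1), 53,960 (Pike-2), 51,675 (Dune-1)
Next rejected bid: $48,141 (not a price — pay-as-bid).
Allocation: Dune 1, Pike 2.

Dune 1, Pike 2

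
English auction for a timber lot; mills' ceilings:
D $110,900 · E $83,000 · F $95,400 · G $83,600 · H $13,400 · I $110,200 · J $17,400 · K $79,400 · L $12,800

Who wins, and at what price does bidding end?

D wins at $110,200

Limits in order: 110,900 (D) > 110,200 (I) > 95,400 (F) > 83,600 (G) > 83,000 (E) > 79,400 (K) > …
I is the last rival to drop out, at $110,200; D remains and wins at that price.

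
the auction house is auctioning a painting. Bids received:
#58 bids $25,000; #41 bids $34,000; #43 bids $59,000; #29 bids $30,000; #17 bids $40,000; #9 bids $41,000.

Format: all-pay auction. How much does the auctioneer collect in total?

Rule: the highest bidder wins the item, but every bidder pays their own bid.
Bids in order: 59,000 (#43) > 41,000 (#9) > 40,000 (#17) > 34,000 (#41) > 30,000 (#29) > 25,000 (#58)
Every bidder forfeits their bid regardless of winning.
Revenue = 25,000 + 34,000 + 59,000 + 30,000 + 40,000 + 41,000 = $229,000.

Total revenue: $229,000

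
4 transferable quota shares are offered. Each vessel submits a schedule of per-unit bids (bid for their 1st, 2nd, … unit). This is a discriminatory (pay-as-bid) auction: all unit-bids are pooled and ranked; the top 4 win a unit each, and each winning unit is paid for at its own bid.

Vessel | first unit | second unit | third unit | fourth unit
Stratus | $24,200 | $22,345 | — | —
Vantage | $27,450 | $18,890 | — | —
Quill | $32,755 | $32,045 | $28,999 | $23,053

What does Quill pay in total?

Quill pays $93,799

Pooled unit-bids ranked (top 4): 32,755 (Quill-1), 32,045 (Quill-2), 28,999 (Quill-3), 27,450 (Vantage-1)
Next rejected bid: $24,200 (not a price — pay-as-bid).
Quill's winning unit-bids: 32,755 + 32,045 + 28,999 = $93,799.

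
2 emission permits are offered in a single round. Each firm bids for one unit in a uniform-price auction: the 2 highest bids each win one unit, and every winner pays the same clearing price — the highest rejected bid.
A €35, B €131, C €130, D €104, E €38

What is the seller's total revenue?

Sorting: 131 (B), 130 (C), 104 (D), 38 (E), …
Top 2: B, C.
Highest unsuccessful bid: €104 → clearing price.
Total revenue = 2 × €104 = €208.

Total revenue: €208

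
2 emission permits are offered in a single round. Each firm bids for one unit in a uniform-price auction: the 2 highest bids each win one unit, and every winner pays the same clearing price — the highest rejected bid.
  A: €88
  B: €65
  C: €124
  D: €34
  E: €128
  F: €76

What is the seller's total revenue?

Total revenue: €176

Ordering the bids: 128 (E), 124 (C), 88 (A), 76 (F), …
Top 2: E, C.
First losing bid is A's €88, which sets the uniform price.
Total revenue = 2 × €88 = €176.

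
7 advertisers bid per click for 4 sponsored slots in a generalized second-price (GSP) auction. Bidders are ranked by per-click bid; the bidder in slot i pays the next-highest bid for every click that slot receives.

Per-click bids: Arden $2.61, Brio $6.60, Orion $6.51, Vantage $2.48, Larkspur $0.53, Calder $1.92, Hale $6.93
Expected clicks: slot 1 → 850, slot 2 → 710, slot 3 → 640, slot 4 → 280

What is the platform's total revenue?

Total revenue: $12596.90

Sorting advertisers: $6.93 (Hale) > $6.60 (Brio) > $6.51 (Orion) > $2.61 (Arden) > $2.48 (Vantage) > …
Slot 1: Hale pays $6.60 × 850 = $5610.00
Slot 2: Brio pays $6.51 × 710 = $4622.10
Slot 3: Orion pays $2.61 × 640 = $1670.40
Slot 4: Arden pays $2.48 × 280 = $694.40
Total = $12596.90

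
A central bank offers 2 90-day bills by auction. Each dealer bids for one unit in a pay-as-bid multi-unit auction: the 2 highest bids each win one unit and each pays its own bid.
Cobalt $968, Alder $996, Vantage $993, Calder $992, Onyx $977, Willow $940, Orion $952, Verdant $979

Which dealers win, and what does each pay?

Ordering the bids: 996 (Alder), 993 (Vantage), 992 (Calder), 979 (Verdant), …
Top 2: Alder, Vantage.
Each winner pays its own bid: Alder $996, Vantage $993.

Alder $996, Vantage $993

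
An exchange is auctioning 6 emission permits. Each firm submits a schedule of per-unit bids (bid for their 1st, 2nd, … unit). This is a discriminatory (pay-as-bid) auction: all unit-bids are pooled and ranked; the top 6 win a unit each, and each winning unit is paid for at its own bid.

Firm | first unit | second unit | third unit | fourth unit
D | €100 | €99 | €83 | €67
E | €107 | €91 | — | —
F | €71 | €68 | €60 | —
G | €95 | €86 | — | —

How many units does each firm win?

D 2, E 2, G 2

All unit-bids, highest first — top 6: 107 (E-1), 100 (D-1), 99 (D-2), 95 (G-1), 91 (E-2), 86 (G-2)
Next rejected bid: €83 (not a price — pay-as-bid).
Allocation: D 2, E 2, G 2.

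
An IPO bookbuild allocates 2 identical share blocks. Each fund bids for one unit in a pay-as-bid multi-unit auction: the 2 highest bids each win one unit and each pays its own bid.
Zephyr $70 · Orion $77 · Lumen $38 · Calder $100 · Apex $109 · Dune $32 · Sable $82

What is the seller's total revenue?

Total revenue: $209

Ordering the bids: 109 (Apex), 100 (Calder), 82 (Sable), 77 (Orion), …
Top 2: Apex, Calder.
Total revenue = 109 + 100 = $209.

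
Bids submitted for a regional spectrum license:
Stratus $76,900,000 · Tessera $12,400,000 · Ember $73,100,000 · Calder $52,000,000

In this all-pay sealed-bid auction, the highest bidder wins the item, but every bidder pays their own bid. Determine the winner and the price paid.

Stratus pays $76,900,000

Bids ranked: 76,900,000 (Stratus) > 73,100,000 (Ember) > 52,000,000 (Calder) > 12,400,000 (Tessera)
Stratus wins with the top bid; all bids are sunk regardless.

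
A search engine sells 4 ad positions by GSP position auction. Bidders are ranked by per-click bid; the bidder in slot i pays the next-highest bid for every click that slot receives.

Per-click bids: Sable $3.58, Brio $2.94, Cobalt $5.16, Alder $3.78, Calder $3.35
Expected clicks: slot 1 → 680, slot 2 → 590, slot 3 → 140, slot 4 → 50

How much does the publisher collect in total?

Total revenue: $5298.60

Ranked by bid: $5.16 (Cobalt) > $3.78 (Alder) > $3.58 (Sable) > $3.35 (Calder) > $2.94 (Brio)
Slot 1: Cobalt pays $3.78 × 680 = $2570.40
Slot 2: Alder pays $3.58 × 590 = $2112.20
Slot 3: Sable pays $3.35 × 140 = $469.00
Slot 4: Calder pays $2.94 × 50 = $147.00
Total = $5298.60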